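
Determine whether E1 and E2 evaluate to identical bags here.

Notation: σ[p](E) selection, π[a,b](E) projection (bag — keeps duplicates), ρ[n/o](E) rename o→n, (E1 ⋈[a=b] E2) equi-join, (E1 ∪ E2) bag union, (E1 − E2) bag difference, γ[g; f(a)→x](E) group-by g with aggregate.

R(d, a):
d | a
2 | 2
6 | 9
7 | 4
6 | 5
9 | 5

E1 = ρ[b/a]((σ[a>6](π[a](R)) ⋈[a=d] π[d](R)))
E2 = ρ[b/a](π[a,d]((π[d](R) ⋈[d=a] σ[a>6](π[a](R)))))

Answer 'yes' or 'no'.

E1 row counts bottom-up:
  R → 5
  π[a](R) → 5
  σ[a>6](π[a](R)) → 1
  R → 5
  π[d](R) → 5
  (σ[a>6](π[a](R)) ⋈[a=d] π[d](R)) → 1
  ρ[b/a]((σ[a>6](π[a](R)) ⋈[a=d] π[d](R))) → 1
E2 row counts bottom-up:
  R → 5
  π[d](R) → 5
  R → 5
  π[a](R) → 5
  σ[a>6](π[a](R)) → 1
  (π[d](R) ⋈[d=a] σ[a>6](π[a](R))) → 1
  π[a,d]((π[d](R) ⋈[d=a] σ[a>6](π[a](R)))) → 1
  ρ[b/a](π[a,d]((π[d](R) ⋈[d=a] σ[a>6](π[a](R))))) → 1

E1 and E2 produce the same multiset:
b | d
9 | 9

yes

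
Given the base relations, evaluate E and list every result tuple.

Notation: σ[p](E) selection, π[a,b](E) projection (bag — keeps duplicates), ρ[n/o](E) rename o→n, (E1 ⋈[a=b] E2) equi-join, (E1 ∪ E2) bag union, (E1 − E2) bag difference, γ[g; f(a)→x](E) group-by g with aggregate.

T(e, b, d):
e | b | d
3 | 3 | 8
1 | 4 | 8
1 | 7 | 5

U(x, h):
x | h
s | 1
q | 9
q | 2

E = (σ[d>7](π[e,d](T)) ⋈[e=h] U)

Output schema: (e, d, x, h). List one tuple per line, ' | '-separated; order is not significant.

Row counts bottom-up:
  T → 3
  π[e,d](T) → 3
  σ[d>7](π[e,d](T)) → 2
  U → 3
  (σ[d>7](π[e,d](T)) ⋈[e=h] U) → 1

== RESULT ==
e | d | x | h
1 | 8 | s | 1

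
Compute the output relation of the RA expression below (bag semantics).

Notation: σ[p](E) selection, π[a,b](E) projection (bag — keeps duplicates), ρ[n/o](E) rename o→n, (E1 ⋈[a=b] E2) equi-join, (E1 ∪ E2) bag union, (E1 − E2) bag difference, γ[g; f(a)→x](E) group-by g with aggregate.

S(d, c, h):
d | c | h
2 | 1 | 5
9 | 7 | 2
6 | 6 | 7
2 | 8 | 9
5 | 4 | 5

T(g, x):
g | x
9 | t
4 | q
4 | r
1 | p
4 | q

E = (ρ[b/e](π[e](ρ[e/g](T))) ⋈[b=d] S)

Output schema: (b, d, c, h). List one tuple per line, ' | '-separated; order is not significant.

Row counts bottom-up:
  T → 5
  ρ[e/g](T) → 5
  π[e](ρ[e/g](T)) → 5
  ρ[b/e](π[e](ρ[e/g](T))) → 5
  S → 5
  (ρ[b/e](π[e](ρ[e/g](T))) ⋈[b=d] S) → 1

== RESULT ==
b | d | c | h
9 | 9 | 7 | 2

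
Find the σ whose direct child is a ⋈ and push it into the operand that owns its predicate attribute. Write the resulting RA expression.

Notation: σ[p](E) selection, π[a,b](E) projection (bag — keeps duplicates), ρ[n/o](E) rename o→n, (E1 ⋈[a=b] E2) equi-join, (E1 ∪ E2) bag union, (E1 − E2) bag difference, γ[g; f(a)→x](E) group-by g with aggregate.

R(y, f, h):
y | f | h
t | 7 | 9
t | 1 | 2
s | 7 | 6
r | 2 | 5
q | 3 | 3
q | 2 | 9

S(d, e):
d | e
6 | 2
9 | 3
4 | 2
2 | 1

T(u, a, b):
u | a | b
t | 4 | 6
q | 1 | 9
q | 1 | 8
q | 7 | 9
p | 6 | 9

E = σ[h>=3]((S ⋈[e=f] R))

σ filters on h, owned by the right side.
E' = (S ⋈[e=f] σ[h>=3](R))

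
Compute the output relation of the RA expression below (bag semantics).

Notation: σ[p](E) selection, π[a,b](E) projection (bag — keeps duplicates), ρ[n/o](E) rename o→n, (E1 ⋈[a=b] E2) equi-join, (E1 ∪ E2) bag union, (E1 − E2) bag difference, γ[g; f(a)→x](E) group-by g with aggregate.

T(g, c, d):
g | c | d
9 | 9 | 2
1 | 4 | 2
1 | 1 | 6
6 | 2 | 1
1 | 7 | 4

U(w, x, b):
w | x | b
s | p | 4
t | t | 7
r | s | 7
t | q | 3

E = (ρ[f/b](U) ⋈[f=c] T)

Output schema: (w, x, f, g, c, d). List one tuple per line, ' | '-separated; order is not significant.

Subexpression sizes:
  U → 4
  ρ[f/b](U) → 4
  T → 5
  (ρ[f/b](U) ⋈[f=c] T) → 3

== RESULT ==
w | x | f | g | c | d
r | s | 7 | 1 | 7 | 4
s | p | 4 | 1 | 4 | 2
t | t | 7 | 1 | 7 | 4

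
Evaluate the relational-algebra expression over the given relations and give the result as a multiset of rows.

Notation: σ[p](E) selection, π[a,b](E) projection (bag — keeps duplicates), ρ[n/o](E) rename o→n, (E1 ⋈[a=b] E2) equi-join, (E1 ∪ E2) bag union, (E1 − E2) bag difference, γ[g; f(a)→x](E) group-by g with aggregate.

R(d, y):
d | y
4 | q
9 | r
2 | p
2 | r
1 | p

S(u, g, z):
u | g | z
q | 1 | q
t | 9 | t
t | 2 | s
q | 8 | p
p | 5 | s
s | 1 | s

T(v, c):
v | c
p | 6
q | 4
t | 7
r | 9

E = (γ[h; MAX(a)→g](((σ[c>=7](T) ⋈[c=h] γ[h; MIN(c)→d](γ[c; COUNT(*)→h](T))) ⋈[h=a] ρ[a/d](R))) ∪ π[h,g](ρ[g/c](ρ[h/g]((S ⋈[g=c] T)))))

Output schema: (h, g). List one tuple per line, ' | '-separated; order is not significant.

Per-node cardinality:
  T → 4
  σ[c>=7](T) → 2
  T → 4
  γ[c; COUNT(*)→h](T) → 4
  γ[h; MIN(c)→d](γ[c; COUNT(*)→h](T)) → 1
  (σ[c>=7](T) ⋈[c=h] γ[h; MIN(c)→d](γ[c; COUNT(*)→h](T))) → 0
  R → 5
  ρ[a/d](R) → 5
  ((σ[c>=7](T) ⋈[c=h] γ[h; MIN(c)→d](γ[c; COUNT(*)→h](T))) ⋈[h=a] ρ[a/d](R)) → 0
  γ[h; MAX(a)→g](((σ[c>=7](T) ⋈[c=h] γ[h; MIN(c)→d](γ[c; COUNT(*)→h](T))) ⋈[h=a] ρ[a/d](R))) → 0
  S → 6
  T → 4
  (S ⋈[g=c] T) → 1
  ρ[h/g]((S ⋈[g=c] T)) → 1
  ρ[g/c](ρ[h/g]((S ⋈[g=c] T))) → 1
  π[h,g](ρ[g/c](ρ[h/g]((S ⋈[g=c] T)))) → 1
  (γ[h; MAX(a)→g](((σ[c>=7](T) ⋈[c=h] γ[h; MIN(c)→d](γ[c; COUNT(*)→h](T))) ⋈[h=a] ρ[a/d](R))) ∪ π[h,g](ρ[g/c](ρ[h/g]((S ⋈[g=c] T))))) → 1

== RESULT ==
h | g
9 | 9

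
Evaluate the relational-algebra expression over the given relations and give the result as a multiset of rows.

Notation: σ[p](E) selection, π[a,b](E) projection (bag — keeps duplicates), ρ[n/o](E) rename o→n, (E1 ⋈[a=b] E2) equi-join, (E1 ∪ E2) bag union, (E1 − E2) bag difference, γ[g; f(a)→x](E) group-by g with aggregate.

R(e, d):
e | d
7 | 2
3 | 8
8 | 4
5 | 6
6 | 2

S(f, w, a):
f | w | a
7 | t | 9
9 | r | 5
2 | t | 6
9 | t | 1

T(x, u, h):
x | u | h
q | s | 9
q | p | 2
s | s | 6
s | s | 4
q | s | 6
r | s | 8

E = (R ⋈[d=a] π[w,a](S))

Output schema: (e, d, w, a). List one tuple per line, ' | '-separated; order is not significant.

Subexpression sizes:
  R → 5
  S → 4
  π[w,a](S) → 4
  (R ⋈[d=a] π[w,a](S)) → 1

== RESULT ==
e | d | w | a
5 | 6 | t | 6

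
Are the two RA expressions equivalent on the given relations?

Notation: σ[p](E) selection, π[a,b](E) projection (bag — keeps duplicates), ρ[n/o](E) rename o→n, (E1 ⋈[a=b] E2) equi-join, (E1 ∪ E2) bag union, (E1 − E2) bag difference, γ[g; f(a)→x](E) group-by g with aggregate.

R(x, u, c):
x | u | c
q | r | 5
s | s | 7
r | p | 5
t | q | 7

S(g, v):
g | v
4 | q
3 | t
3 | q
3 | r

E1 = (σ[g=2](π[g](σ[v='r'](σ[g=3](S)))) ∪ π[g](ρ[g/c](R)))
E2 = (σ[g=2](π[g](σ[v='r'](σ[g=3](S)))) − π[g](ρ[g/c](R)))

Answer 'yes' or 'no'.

E1 subexpression sizes:
  S → 4
  σ[g=3](S) → 3
  σ[v='r'](σ[g=3](S)) → 1
  π[g](σ[v='r'](σ[g=3](S))) → 1
  σ[g=2](π[g](σ[v='r'](σ[g=3](S)))) → 0
  R → 4
  ρ[g/c](R) → 4
  π[g](ρ[g/c](R)) → 4
  (σ[g=2](π[g](σ[v='r'](σ[g=3](S)))) ∪ π[g](ρ[g/c](R))) → 4
E2 subexpression sizes:
  S → 4
  σ[g=3](S) → 3
  σ[v='r'](σ[g=3](S)) → 1
  π[g](σ[v='r'](σ[g=3](S))) → 1
  σ[g=2](π[g](σ[v='r'](σ[g=3](S)))) → 0
  R → 4
  ρ[g/c](R) → 4
  π[g](ρ[g/c](R)) → 4
  (σ[g=2](π[g](σ[v='r'](σ[g=3](S)))) − π[g](ρ[g/c](R))) → 0

E1 result:
g
5
5
7
7
E2 result:
g
(0 rows)
Witness: (7,) appears 2× in E1 but 0× in E2.

no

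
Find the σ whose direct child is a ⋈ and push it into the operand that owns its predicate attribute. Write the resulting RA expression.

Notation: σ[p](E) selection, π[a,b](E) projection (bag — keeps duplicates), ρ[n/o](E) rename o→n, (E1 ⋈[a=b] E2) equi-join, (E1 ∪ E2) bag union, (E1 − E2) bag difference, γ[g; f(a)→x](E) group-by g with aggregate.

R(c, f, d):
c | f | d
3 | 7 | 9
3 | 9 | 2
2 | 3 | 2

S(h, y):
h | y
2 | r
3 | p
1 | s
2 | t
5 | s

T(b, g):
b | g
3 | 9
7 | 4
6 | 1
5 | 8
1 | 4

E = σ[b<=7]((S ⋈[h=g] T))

σ filters on b, owned by the right side.
E' = (S ⋈[h=g] σ[b<=7](T))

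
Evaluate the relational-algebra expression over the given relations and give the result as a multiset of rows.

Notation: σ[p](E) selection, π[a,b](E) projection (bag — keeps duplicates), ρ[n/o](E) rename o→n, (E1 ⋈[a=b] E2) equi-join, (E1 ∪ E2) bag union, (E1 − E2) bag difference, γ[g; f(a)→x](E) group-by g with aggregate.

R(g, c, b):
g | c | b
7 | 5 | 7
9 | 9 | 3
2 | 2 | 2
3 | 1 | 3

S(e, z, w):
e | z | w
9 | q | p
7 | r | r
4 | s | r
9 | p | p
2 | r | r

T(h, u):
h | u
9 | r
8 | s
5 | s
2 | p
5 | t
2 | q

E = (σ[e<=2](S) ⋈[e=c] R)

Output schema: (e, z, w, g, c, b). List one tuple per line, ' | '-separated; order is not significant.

Stepwise |·|:
  S → 5
  σ[e<=2](S) → 1
  R → 4
  (σ[e<=2](S) ⋈[e=c] R) → 1

== RESULT ==
e | z | w | g | c | b
2 | r | r | 2 | 2 | 2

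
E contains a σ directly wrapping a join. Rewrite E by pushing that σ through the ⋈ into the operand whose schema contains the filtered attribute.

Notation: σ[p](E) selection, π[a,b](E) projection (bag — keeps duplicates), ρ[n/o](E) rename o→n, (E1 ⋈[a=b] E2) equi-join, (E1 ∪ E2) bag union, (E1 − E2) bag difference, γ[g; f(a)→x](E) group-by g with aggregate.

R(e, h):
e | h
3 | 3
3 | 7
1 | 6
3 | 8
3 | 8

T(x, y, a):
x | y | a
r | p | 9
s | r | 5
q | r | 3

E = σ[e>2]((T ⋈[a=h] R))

σ filters on e, owned by the right side.
E' = (T ⋈[a=h] σ[e>2](R))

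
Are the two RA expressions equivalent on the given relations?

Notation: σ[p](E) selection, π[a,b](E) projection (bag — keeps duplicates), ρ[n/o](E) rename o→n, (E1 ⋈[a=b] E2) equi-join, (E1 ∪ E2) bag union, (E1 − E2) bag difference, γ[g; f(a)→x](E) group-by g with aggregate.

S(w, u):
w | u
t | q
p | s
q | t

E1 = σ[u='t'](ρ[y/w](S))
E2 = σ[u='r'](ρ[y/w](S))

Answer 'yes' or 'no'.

E1 subexpression sizes:
  S → 3
  ρ[y/w](S) → 3
  σ[u='t'](ρ[y/w](S)) → 1
E2 subexpression sizes:
  S → 3
  ρ[y/w](S) → 3
  σ[u='r'](ρ[y/w](S)) → 0

E1 result:
y | u
q | t
E2 result:
y | u
(0 rows)
Witness: ('q', 't') appears 1× in E1 but 0× in E2.

no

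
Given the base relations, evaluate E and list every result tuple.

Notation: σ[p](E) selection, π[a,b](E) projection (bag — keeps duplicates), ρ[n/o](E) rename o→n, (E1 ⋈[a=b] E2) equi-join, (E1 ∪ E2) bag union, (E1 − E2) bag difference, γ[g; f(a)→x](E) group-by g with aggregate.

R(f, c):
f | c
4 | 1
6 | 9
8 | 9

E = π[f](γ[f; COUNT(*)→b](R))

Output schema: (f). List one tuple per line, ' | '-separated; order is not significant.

Row counts bottom-up:
  R → 3
  γ[f; COUNT(*)→b](R) → 3
  π[f](γ[f; COUNT(*)→b](R)) → 3

== RESULT ==
f
4
6
8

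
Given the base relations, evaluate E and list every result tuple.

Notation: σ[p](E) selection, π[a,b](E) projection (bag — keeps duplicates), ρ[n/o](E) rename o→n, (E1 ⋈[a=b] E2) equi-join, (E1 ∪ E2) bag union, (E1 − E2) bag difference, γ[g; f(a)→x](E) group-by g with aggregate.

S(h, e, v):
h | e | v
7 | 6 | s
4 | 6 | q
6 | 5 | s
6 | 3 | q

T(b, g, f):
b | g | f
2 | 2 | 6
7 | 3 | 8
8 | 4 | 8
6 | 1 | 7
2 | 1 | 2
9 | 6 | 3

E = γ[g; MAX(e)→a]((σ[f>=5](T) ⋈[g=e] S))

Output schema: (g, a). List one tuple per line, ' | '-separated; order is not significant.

Stepwise |·|:
  T → 6
  σ[f>=5](T) → 4
  S → 4
  (σ[f>=5](T) ⋈[g=e] S) → 1
  γ[g; MAX(e)→a]((σ[f>=5](T) ⋈[g=e] S)) → 1

== RESULT ==
g | a
3 | 3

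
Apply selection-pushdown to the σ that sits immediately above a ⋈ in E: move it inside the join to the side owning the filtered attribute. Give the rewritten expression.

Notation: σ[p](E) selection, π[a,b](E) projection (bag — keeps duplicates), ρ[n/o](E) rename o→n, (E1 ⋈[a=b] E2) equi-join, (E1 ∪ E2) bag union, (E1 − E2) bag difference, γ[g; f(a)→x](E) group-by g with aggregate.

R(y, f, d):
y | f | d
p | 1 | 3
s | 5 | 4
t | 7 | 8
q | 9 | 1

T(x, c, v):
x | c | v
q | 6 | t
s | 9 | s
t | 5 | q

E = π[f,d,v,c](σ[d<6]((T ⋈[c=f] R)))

σ filters on d, owned by the right side.
E' = π[f,d,v,c]((T ⋈[c=f] σ[d<6](R)))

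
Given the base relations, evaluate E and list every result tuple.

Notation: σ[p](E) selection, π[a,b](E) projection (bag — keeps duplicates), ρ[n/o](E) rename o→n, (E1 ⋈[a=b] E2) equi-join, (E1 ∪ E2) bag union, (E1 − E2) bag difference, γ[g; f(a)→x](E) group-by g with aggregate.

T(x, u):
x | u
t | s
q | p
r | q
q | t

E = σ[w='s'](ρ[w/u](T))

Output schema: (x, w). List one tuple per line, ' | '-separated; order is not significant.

Stepwise |·|:
  T → 4
  ρ[w/u](T) → 4
  σ[w='s'](ρ[w/u](T)) → 1

== RESULT ==
x | w
t | s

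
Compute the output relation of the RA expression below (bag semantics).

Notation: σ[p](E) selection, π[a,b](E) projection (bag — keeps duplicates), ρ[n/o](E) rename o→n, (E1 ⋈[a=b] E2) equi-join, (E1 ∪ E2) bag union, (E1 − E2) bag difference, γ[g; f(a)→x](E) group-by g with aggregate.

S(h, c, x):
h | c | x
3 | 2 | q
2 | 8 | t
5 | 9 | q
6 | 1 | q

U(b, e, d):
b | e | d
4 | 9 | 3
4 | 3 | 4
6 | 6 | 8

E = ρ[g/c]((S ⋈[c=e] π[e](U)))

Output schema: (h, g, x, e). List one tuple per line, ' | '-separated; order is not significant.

Stepwise |·|:
  S → 4
  U → 3
  π[e](U) → 3
  (S ⋈[c=e] π[e](U)) → 1
  ρ[g/c]((S ⋈[c=e] π[e](U))) → 1

== RESULT ==
h | g | x | e
5 | 9 | q | 9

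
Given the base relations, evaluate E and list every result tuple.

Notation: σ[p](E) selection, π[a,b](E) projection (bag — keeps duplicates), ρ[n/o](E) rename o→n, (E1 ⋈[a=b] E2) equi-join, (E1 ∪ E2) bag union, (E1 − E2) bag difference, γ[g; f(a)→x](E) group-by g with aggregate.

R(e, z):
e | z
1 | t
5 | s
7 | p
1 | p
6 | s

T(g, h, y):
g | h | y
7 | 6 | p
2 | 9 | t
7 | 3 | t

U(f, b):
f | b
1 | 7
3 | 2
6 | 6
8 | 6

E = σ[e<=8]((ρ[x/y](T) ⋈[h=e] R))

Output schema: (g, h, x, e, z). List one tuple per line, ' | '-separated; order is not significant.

Subexpression sizes:
  T → 3
  ρ[x/y](T) → 3
  R → 5
  (ρ[x/y](T) ⋈[h=e] R) → 1
  σ[e<=8]((ρ[x/y](T) ⋈[h=e] R)) → 1

== RESULT ==
g | h | x | e | z
7 | 6 | p | 6 | s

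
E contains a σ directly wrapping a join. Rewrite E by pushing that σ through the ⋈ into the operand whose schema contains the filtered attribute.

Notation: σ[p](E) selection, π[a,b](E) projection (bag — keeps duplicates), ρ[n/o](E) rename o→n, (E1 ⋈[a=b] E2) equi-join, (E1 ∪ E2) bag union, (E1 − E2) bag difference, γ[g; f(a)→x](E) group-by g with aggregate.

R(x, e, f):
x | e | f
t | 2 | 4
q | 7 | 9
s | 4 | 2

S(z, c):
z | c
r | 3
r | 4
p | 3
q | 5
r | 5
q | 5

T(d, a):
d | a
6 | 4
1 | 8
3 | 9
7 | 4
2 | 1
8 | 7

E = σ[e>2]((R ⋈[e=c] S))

σ filters on e, owned by the left side.
E' = (σ[e>2](R) ⋈[e=c] S)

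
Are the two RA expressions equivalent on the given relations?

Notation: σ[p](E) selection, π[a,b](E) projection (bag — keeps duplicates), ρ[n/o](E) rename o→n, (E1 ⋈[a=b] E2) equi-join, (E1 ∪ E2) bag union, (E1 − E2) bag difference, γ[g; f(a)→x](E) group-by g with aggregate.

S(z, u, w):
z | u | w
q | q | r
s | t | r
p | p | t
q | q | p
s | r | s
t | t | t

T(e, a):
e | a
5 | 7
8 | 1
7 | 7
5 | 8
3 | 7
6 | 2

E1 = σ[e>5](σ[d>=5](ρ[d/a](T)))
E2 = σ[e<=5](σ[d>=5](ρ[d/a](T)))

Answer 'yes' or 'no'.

E1 subexpression sizes:
  T → 6
  ρ[d/a](T) → 6
  σ[d>=5](ρ[d/a](T)) → 4
  σ[e>5](σ[d>=5](ρ[d/a](T))) → 1
E2 subexpression sizes:
  T → 6
  ρ[d/a](T) → 6
  σ[d>=5](ρ[d/a](T)) → 4
  σ[e<=5](σ[d>=5](ρ[d/a](T))) → 3

E1 result:
e | d
7 | 7
E2 result:
e | d
3 | 7
5 | 7
5 | 8
Witness: (3, 7) appears 0× in E1 but 1× in E2.

no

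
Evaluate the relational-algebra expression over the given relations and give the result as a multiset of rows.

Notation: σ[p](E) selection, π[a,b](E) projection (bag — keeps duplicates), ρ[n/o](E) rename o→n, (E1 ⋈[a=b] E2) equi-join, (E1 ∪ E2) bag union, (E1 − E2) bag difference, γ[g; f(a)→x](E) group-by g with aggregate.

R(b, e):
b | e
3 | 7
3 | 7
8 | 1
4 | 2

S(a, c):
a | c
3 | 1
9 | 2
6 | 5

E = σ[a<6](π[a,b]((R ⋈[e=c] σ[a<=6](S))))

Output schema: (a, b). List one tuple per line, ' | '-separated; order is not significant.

Row counts bottom-up:
  R → 4
  S → 3
  σ[a<=6](S) → 2
  (R ⋈[e=c] σ[a<=6](S)) → 1
  π[a,b]((R ⋈[e=c] σ[a<=6](S))) → 1
  σ[a<6](π[a,b]((R ⋈[e=c] σ[a<=6](S)))) → 1

== RESULT ==
a | b
3 | 8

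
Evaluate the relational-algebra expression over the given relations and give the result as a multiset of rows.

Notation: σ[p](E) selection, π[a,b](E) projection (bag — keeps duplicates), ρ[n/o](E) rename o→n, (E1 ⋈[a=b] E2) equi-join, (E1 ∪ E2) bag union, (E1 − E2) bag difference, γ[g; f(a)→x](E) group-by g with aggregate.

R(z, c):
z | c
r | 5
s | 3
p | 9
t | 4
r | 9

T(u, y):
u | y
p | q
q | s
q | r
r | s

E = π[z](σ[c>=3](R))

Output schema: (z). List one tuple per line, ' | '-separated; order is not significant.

Per-node cardinality:
  R → 5
  σ[c>=3](R) → 5
  π[z](σ[c>=3](R)) → 5

== RESULT ==
z
p
r
r
s
t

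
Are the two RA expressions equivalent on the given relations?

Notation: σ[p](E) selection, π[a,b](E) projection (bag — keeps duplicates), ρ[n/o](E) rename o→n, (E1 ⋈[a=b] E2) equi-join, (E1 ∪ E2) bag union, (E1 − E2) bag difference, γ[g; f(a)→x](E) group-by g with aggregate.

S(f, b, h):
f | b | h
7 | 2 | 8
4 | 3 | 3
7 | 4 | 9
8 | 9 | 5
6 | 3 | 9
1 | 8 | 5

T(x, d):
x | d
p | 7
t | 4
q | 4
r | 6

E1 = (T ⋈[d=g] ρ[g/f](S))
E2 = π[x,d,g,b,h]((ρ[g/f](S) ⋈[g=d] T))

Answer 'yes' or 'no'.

E1 per-node cardinality:
  T → 4
  S → 6
  ρ[g/f](S) → 6
  (T ⋈[d=g] ρ[g/f](S)) → 5
E2 per-node cardinality:
  S → 6
  ρ[g/f](S) → 6
  T → 4
  (ρ[g/f](S) ⋈[g=d] T) → 5
  π[x,d,g,b,h]((ρ[g/f](S) ⋈[g=d] T)) → 5

E1 and E2 produce the same multiset:
x | d | g | b | h
p | 7 | 7 | 2 | 8
p | 7 | 7 | 4 | 9
q | 4 | 4 | 3 | 3
r | 6 | 6 | 3 | 9
t | 4 | 4 | 3 | 3

yes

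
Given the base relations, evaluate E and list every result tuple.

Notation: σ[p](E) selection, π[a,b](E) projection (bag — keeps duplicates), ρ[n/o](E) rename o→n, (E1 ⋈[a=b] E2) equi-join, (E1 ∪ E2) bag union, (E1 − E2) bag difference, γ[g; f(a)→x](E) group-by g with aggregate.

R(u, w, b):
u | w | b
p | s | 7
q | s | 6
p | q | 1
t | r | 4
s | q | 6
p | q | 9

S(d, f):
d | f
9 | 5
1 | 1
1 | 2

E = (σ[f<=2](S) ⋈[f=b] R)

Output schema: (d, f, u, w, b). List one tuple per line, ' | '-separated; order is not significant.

Stepwise |·|:
  S → 3
  σ[f<=2](S) → 2
  R → 6
  (σ[f<=2](S) ⋈[f=b] R) → 1

== RESULT ==
d | f | u | w | b
1 | 1 | p | q | 1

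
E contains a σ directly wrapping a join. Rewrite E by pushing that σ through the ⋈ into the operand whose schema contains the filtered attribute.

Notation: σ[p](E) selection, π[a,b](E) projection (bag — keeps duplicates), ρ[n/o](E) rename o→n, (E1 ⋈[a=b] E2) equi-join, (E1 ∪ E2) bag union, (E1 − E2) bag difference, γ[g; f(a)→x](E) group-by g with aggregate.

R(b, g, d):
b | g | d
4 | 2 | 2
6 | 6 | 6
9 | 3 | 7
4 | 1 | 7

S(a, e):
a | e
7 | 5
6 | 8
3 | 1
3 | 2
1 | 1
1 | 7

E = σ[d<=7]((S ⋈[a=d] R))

σ filters on d, owned by the right side.
E' = (S ⋈[a=d] σ[d<=7](R))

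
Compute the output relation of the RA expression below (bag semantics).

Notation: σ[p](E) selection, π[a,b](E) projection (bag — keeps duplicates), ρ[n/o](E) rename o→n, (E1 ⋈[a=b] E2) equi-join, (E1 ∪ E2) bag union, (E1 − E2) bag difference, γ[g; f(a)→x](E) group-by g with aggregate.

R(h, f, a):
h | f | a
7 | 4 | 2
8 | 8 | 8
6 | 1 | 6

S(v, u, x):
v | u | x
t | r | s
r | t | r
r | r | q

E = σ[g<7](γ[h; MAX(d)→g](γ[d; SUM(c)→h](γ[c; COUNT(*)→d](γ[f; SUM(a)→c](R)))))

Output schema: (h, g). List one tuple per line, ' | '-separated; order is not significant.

Subexpression sizes:
  R → 3
  γ[f; SUM(a)→c](R) → 3
  γ[c; COUNT(*)→d](γ[f; SUM(a)→c](R)) → 3
  γ[d; SUM(c)→h](γ[c; COUNT(*)→d](γ[f; SUM(a)→c](R))) → 1
  γ[h; MAX(d)→g](γ[d; SUM(c)→h](γ[c; COUNT(*)→d](γ[f; SUM(a)→c](R)))) → 1
  σ[g<7](γ[h; MAX(d)→g](γ[d; SUM(c)→h](γ[c; COUNT(*)→d](γ[f; SUM(a)→c](R))))) → 1

== RESULT ==
h | g
16 | 1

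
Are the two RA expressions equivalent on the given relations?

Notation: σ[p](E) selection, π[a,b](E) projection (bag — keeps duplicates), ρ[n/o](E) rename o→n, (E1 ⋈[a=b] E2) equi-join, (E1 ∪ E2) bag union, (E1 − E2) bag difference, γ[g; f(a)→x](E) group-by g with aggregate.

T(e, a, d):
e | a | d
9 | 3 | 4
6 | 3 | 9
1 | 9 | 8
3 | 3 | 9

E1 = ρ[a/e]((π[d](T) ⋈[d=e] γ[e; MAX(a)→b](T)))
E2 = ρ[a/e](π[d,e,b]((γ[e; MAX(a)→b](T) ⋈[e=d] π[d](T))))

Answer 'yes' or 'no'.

E1 per-node cardinality:
  T → 4
  π[d](T) → 4
  T → 4
  γ[e; MAX(a)→b](T) → 4
  (π[d](T) ⋈[d=e] γ[e; MAX(a)→b](T)) → 2
  ρ[a/e]((π[d](T) ⋈[d=e] γ[e; MAX(a)→b](T))) → 2
E2 per-node cardinality:
  T → 4
  γ[e; MAX(a)→b](T) → 4
  T → 4
  π[d](T) → 4
  (γ[e; MAX(a)→b](T) ⋈[e=d] π[d](T)) → 2
  π[d,e,b]((γ[e; MAX(a)→b](T) ⋈[e=d] π[d](T))) → 2
  ρ[a/e](π[d,e,b]((γ[e; MAX(a)→b](T) ⋈[e=d] π[d](T)))) → 2

E1 and E2 produce the same multiset:
d | a | b
9 | 9 | 3
9 | 9 | 3

yes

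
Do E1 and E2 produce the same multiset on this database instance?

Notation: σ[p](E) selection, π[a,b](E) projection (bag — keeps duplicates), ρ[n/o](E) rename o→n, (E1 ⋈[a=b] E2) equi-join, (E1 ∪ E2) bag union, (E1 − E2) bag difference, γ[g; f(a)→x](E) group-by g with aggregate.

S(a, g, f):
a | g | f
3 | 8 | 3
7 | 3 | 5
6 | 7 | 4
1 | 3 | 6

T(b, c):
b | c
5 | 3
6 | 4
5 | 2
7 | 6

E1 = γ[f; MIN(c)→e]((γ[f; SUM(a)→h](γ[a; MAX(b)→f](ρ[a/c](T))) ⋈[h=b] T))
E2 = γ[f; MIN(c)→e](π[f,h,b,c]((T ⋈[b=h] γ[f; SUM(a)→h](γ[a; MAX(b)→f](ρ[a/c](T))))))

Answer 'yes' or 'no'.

E1 per-node cardinality:
  T → 4
  ρ[a/c](T) → 4
  γ[a; MAX(b)→f](ρ[a/c](T)) → 4
  γ[f; SUM(a)→h](γ[a; MAX(b)→f](ρ[a/c](T))) → 3
  T → 4
  (γ[f; SUM(a)→h](γ[a; MAX(b)→f](ρ[a/c](T))) ⋈[h=b] T) → 3
  γ[f; MIN(c)→e]((γ[f; SUM(a)→h](γ[a; MAX(b)→f](ρ[a/c](T))) ⋈[h=b] T)) → 2
E2 per-node cardinality:
  T → 4
  T → 4
  ρ[a/c](T) → 4
  γ[a; MAX(b)→f](ρ[a/c](T)) → 4
  γ[f; SUM(a)→h](γ[a; MAX(b)→f](ρ[a/c](T))) → 3
  (T ⋈[b=h] γ[f; SUM(a)→h](γ[a; MAX(b)→f](ρ[a/c](T)))) → 3
  π[f,h,b,c]((T ⋈[b=h] γ[f; SUM(a)→h](γ[a; MAX(b)→f](ρ[a/c](T))))) → 3
  γ[f; MIN(c)→e](π[f,h,b,c]((T ⋈[b=h] γ[f; SUM(a)→h](γ[a; MAX(b)→f](ρ[a/c](T)))))) → 2

E1 and E2 produce the same multiset:
f | e
5 | 2
7 | 4

yes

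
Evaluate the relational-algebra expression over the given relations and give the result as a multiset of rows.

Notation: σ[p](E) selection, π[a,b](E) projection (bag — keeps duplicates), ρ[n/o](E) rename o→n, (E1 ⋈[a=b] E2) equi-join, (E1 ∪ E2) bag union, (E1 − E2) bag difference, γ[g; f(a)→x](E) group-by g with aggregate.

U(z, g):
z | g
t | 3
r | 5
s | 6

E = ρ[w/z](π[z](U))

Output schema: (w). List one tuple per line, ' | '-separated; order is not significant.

Subexpression sizes:
  U → 3
  π[z](U) → 3
  ρ[w/z](π[z](U)) → 3

== RESULT ==
w
r
s
t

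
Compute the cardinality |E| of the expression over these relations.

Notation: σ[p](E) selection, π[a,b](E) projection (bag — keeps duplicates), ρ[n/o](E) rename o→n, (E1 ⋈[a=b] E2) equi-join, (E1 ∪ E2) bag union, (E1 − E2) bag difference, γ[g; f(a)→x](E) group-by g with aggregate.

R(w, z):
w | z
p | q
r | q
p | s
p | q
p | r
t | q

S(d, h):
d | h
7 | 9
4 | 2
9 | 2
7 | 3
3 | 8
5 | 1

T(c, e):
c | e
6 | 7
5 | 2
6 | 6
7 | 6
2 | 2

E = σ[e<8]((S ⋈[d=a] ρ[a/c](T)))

Stepwise |·|:
  S → 6
  T → 5
  ρ[a/c](T) → 5
  (S ⋈[d=a] ρ[a/c](T)) → 3
  σ[e<8]((S ⋈[d=a] ρ[a/c](T))) → 3

|E| = 3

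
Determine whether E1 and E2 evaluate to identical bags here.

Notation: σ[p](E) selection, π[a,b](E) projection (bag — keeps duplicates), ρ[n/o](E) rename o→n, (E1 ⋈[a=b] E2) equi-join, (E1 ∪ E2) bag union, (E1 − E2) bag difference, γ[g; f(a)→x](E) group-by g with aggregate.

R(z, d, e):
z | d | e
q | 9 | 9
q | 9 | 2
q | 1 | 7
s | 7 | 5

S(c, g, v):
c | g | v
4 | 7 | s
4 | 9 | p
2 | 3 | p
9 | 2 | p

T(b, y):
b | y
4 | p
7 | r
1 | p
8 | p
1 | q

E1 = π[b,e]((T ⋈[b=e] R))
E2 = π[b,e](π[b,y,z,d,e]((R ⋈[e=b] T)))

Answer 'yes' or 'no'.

E1 row counts bottom-up:
  T → 5
  R → 4
  (T ⋈[b=e] R) → 1
  π[b,e]((T ⋈[b=e] R)) → 1
E2 row counts bottom-up:
  R → 4
  T → 5
  (R ⋈[e=b] T) → 1
  π[b,y,z,d,e]((R ⋈[e=b] T)) → 1
  π[b,e](π[b,y,z,d,e]((R ⋈[e=b] T))) → 1

E1 and E2 produce the same multiset:
b | e
7 | 7

yes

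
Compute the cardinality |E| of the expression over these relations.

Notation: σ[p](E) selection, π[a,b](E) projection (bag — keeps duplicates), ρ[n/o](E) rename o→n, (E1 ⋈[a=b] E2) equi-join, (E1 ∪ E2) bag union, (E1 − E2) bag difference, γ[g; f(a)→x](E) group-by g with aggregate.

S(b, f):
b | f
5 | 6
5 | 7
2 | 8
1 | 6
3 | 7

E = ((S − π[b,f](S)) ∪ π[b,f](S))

Stepwise |·|:
  S → 5
  S → 5
  π[b,f](S) → 5
  (S − π[b,f](S)) → 0
  S → 5
  π[b,f](S) → 5
  ((S − π[b,f](S)) ∪ π[b,f](S)) → 5

|E| = 5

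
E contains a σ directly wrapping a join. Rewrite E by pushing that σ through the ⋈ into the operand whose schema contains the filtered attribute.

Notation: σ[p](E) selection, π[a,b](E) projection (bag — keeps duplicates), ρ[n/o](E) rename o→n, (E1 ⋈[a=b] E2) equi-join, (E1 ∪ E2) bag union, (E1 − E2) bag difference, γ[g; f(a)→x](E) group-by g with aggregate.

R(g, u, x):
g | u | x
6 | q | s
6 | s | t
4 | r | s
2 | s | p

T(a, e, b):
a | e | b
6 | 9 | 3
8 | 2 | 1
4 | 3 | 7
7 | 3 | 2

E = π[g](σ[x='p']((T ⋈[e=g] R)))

σ filters on x, owned by the right side.
E' = π[g]((T ⋈[e=g] σ[x='p'](R)))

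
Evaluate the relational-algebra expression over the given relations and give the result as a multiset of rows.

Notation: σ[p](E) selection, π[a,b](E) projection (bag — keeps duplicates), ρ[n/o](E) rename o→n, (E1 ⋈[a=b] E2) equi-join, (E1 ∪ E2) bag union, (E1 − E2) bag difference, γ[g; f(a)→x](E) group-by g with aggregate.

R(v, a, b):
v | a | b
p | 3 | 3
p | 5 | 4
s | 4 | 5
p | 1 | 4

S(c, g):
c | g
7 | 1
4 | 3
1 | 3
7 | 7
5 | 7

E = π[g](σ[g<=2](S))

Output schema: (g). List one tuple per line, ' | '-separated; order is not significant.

Subexpression sizes:
  S → 5
  σ[g<=2](S) → 1
  π[g](σ[g<=2](S)) → 1

== RESULT ==
g
1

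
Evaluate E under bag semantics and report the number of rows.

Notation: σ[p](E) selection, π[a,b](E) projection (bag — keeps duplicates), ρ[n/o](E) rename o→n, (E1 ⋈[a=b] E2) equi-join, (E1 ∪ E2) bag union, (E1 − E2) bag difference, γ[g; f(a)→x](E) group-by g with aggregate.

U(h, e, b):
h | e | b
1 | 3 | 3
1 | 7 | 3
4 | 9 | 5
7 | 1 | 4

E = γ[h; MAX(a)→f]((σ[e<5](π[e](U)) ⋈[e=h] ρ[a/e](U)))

Row counts bottom-up:
  U → 4
  π[e](U) → 4
  σ[e<5](π[e](U)) → 2
  U → 4
  ρ[a/e](U) → 4
  (σ[e<5](π[e](U)) ⋈[e=h] ρ[a/e](U)) → 2
  γ[h; MAX(a)→f]((σ[e<5](π[e](U)) ⋈[e=h] ρ[a/e](U))) → 1

|E| = 1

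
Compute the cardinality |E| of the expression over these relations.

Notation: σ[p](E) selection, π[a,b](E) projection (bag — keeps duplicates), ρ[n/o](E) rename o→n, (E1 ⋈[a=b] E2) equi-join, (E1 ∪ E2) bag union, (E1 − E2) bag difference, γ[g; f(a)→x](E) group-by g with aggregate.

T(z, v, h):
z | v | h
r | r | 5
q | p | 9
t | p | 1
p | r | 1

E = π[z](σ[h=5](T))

Stepwise |·|:
  T → 4
  σ[h=5](T) → 1
  π[z](σ[h=5](T)) → 1

|E| = 1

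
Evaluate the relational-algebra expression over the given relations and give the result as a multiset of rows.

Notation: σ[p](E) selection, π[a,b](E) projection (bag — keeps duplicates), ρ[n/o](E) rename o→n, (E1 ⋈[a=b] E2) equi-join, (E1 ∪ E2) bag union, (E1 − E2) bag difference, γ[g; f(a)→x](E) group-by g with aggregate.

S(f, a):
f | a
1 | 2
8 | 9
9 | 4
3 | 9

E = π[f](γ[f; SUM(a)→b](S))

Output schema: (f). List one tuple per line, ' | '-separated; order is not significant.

Stepwise |·|:
  S → 4
  γ[f; SUM(a)→b](S) → 4
  π[f](γ[f; SUM(a)→b](S)) → 4

== RESULT ==
f
1
3
8
9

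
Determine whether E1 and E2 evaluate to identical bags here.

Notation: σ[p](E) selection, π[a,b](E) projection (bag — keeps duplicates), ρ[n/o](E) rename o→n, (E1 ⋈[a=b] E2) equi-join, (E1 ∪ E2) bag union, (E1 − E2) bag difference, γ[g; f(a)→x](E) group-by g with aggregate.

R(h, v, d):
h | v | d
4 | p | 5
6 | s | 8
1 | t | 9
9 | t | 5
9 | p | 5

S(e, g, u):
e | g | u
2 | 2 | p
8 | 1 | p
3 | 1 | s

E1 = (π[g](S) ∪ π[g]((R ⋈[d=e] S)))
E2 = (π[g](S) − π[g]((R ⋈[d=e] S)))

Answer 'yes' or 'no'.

E1 row counts bottom-up:
  S → 3
  π[g](S) → 3
  R → 5
  S → 3
  (R ⋈[d=e] S) → 1
  π[g]((R ⋈[d=e] S)) → 1
  (π[g](S) ∪ π[g]((R ⋈[d=e] S))) → 4
E2 row counts bottom-up:
  S → 3
  π[g](S) → 3
  R → 5
  S → 3
  (R ⋈[d=e] S) → 1
  π[g]((R ⋈[d=e] S)) → 1
  (π[g](S) − π[g]((R ⋈[d=e] S))) → 2

E1 result:
g
1
1
1
2
E2 result:
g
1
2
Witness: (1,) appears 3× in E1 but 1× in E2.

no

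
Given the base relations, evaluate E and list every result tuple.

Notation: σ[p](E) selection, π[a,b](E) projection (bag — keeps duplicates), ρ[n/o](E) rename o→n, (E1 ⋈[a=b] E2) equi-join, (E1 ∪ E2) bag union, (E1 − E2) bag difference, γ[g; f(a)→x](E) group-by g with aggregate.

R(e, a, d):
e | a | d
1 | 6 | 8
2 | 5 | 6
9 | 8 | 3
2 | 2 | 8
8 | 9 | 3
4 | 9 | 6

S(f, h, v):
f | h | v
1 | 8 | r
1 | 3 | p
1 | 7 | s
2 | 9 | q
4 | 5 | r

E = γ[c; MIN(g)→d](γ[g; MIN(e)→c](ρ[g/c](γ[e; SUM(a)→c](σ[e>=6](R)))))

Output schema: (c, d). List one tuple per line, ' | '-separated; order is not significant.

Per-node cardinality:
  R → 6
  σ[e>=6](R) → 2
  γ[e; SUM(a)→c](σ[e>=6](R)) → 2
  ρ[g/c](γ[e; SUM(a)→c](σ[e>=6](R))) → 2
  γ[g; MIN(e)→c](ρ[g/c](γ[e; SUM(a)→c](σ[e>=6](R)))) → 2
  γ[c; MIN(g)→d](γ[g; MIN(e)→c](ρ[g/c](γ[e; SUM(a)→c](σ[e>=6](R))))) → 2

== RESULT ==
c | d
8 | 9
9 | 8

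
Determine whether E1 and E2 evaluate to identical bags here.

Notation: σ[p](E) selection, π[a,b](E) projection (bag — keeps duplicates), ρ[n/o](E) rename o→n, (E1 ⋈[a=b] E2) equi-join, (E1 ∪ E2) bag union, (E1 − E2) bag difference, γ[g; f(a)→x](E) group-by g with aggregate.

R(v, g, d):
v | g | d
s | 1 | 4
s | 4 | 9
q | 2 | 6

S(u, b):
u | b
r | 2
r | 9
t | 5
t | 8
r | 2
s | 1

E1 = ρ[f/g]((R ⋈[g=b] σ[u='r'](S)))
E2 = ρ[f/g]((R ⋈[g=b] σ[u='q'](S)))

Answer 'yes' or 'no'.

E1 subexpression sizes:
  R → 3
  S → 6
  σ[u='r'](S) → 3
  (R ⋈[g=b] σ[u='r'](S)) → 2
  ρ[f/g]((R ⋈[g=b] σ[u='r'](S))) → 2
E2 subexpression sizes:
  R → 3
  S → 6
  σ[u='q'](S) → 0
  (R ⋈[g=b] σ[u='q'](S)) → 0
  ρ[f/g]((R ⋈[g=b] σ[u='q'](S))) → 0

E1 result:
v | f | d | u | b
q | 2 | 6 | r | 2
q | 2 | 6 | r | 2
E2 result:
v | f | d | u | b
(0 rows)
Witness: ('q', 2, 6, 'r', 2) appears 2× in E1 but 0× in E2.

no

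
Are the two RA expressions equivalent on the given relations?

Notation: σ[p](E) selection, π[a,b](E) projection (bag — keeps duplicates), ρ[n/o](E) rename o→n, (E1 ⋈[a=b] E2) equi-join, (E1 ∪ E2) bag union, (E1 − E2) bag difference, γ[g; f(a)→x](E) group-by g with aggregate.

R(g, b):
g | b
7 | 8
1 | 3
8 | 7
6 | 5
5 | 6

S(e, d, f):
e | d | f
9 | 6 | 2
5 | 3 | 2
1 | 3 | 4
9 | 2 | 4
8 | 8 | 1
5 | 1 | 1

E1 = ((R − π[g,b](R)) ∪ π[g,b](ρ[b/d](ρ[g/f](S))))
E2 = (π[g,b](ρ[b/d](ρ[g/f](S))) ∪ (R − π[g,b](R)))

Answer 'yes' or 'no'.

E1 stepwise |·|:
  R → 5
  R → 5
  π[g,b](R) → 5
  (R − π[g,b](R)) → 0
  S → 6
  ρ[g/f](S) → 6
  ρ[b/d](ρ[g/f](S)) → 6
  π[g,b](ρ[b/d](ρ[g/f](S))) → 6
  ((R − π[g,b](R)) ∪ π[g,b](ρ[b/d](ρ[g/f](S)))) → 6
E2 stepwise |·|:
  S → 6
  ρ[g/f](S) → 6
  ρ[b/d](ρ[g/f](S)) → 6
  π[g,b](ρ[b/d](ρ[g/f](S))) → 6
  R → 5
  R → 5
  π[g,b](R) → 5
  (R − π[g,b](R)) → 0
  (π[g,b](ρ[b/d](ρ[g/f](S))) ∪ (R − π[g,b](R))) → 6

E1 and E2 produce the same multiset:
g | b
1 | 1
1 | 8
2 | 3
2 | 6
4 | 2
4 | 3

yes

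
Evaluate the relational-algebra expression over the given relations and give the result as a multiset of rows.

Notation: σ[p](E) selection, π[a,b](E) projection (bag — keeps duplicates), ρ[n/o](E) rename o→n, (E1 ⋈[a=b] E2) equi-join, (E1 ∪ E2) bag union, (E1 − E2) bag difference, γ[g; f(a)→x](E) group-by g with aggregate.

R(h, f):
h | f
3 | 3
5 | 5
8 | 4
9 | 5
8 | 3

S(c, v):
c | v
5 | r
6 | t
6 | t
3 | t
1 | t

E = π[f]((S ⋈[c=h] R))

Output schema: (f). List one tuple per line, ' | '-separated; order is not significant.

Row counts bottom-up:
  S → 5
  R → 5
  (S ⋈[c=h] R) → 2
  π[f]((S ⋈[c=h] R)) → 2

== RESULT ==
f
3
5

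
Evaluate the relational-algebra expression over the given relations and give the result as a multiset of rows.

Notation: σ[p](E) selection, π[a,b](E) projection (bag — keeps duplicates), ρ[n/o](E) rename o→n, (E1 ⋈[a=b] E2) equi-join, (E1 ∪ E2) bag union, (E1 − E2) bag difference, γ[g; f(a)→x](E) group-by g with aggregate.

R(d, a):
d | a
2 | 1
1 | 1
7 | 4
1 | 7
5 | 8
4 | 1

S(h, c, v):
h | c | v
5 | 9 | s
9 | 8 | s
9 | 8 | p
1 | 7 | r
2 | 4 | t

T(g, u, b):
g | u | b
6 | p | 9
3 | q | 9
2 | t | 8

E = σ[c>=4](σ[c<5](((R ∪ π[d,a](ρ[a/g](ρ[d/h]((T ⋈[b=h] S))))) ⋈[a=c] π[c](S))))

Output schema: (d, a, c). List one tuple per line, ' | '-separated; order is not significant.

Stepwise |·|:
  R → 6
  T → 3
  S → 5
  (T ⋈[b=h] S) → 4
  ρ[d/h]((T ⋈[b=h] S)) → 4
  ρ[a/g](ρ[d/h]((T ⋈[b=h] S))) → 4
  π[d,a](ρ[a/g](ρ[d/h]((T ⋈[b=h] S)))) → 4
  (R ∪ π[d,a](ρ[a/g](ρ[d/h]((T ⋈[b=h] S))))) → 10
  S → 5
  π[c](S) → 5
  ((R ∪ π[d,a](ρ[a/g](ρ[d/h]((T ⋈[b=h] S))))) ⋈[a=c] π[c](S)) → 4
  σ[c<5](((R ∪ π[d,a](ρ[a/g](ρ[d/h]((T ⋈[b=h] S))))) ⋈[a=c] π[c](S))) → 1
  σ[c>=4](σ[c<5](((R ∪ π[d,a](ρ[a/g](ρ[d/h]((T ⋈[b=h] S))))) ⋈[a=c] π[c](S)))) → 1

== RESULT ==
d | a | c
7 | 4 | 4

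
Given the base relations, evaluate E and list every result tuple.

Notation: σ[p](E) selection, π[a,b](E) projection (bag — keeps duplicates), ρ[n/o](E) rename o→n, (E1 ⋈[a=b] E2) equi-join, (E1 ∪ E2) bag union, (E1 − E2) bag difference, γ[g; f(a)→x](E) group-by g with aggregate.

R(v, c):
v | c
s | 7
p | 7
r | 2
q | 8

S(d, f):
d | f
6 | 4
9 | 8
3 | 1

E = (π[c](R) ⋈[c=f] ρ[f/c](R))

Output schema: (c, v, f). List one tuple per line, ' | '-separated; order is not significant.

Subexpression sizes:
  R → 4
  π[c](R) → 4
  R → 4
  ρ[f/c](R) → 4
  (π[c](R) ⋈[c=f] ρ[f/c](R)) → 6

== RESULT ==
c | v | f
2 | r | 2
7 | p | 7
7 | p | 7
7 | s | 7
7 | s | 7
8 | q | 8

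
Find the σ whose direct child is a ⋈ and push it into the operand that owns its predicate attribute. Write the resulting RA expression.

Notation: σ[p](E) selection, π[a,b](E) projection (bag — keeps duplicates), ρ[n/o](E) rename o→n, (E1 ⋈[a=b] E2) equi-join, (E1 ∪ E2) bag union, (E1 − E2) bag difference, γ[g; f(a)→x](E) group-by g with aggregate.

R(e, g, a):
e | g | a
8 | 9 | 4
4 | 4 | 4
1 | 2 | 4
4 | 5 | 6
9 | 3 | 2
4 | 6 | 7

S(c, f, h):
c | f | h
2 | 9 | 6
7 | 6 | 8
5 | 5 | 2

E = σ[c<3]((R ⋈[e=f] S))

σ filters on c, owned by the right side.
E' = (R ⋈[e=f] σ[c<3](S))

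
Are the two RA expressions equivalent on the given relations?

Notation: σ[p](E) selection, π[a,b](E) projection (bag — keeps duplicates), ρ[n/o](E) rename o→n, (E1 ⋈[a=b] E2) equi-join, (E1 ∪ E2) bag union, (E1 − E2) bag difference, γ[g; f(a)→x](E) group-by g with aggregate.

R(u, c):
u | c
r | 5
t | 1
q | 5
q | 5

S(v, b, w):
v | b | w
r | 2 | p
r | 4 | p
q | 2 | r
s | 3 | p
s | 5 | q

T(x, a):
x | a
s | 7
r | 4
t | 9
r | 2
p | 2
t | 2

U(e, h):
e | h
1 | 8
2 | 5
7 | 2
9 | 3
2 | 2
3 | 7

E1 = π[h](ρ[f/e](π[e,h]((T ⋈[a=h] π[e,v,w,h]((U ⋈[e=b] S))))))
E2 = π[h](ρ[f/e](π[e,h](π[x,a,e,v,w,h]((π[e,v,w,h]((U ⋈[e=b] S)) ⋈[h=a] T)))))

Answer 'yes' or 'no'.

E1 subexpression sizes:
  T → 6
  U → 6
  S → 5
  (U ⋈[e=b] S) → 5
  π[e,v,w,h]((U ⋈[e=b] S)) → 5
  (T ⋈[a=h] π[e,v,w,h]((U ⋈[e=b] S))) → 7
  π[e,h]((T ⋈[a=h] π[e,v,w,h]((U ⋈[e=b] S)))) → 7
  ρ[f/e](π[e,h]((T ⋈[a=h] π[e,v,w,h]((U ⋈[e=b] S))))) → 7
  π[h](ρ[f/e](π[e,h]((T ⋈[a=h] π[e,v,w,h]((U ⋈[e=b] S)))))) → 7
E2 subexpression sizes:
  U → 6
  S → 5
  (U ⋈[e=b] S) → 5
  π[e,v,w,h]((U ⋈[e=b] S)) → 5
  T → 6
  (π[e,v,w,h]((U ⋈[e=b] S)) ⋈[h=a] T) → 7
  π[x,a,e,v,w,h]((π[e,v,w,h]((U ⋈[e=b] S)) ⋈[h=a] T)) → 7
  π[e,h](π[x,a,e,v,w,h]((π[e,v,w,h]((U ⋈[e=b] S)) ⋈[h=a] T))) → 7
  ρ[f/e](π[e,h](π[x,a,e,v,w,h]((π[e,v,w,h]((U ⋈[e=b] S)) ⋈[h=a] T)))) → 7
  π[h](ρ[f/e](π[e,h](π[x,a,e,v,w,h]((π[e,v,w,h]((U ⋈[e=b] S)) ⋈[h=a] T))))) → 7

E1 and E2 produce the same multiset:
h
2
2
2
2
2
2
7

yes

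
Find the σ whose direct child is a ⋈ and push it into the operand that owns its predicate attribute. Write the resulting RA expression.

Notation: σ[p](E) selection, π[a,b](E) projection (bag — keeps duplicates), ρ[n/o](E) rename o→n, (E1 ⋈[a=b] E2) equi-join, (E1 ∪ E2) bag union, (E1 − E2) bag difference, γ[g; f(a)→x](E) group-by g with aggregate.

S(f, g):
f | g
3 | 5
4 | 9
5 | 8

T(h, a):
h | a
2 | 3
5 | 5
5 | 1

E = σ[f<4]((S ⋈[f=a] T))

σ filters on f, owned by the left side.
E' = (σ[f<4](S) ⋈[f=a] T)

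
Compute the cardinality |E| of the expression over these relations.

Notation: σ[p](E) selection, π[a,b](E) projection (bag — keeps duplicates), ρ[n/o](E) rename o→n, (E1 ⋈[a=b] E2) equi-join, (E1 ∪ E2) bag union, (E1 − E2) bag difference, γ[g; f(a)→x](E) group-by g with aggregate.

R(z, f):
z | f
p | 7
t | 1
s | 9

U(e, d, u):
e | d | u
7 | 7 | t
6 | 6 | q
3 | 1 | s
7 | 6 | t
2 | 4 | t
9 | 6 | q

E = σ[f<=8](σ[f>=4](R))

Per-node cardinality:
  R → 3
  σ[f>=4](R) → 2
  σ[f<=8](σ[f>=4](R)) → 1

|E| = 1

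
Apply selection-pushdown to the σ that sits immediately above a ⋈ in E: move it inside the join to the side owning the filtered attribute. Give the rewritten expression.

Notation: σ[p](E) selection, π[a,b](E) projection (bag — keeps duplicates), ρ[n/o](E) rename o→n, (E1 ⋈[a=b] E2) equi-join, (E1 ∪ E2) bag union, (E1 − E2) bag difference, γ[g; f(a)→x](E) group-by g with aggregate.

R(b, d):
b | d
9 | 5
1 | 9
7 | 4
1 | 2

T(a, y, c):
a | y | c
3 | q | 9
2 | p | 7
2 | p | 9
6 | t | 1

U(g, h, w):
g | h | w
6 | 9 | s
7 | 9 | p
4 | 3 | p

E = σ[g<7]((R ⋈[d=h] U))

σ filters on g, owned by the right side.
E' = (R ⋈[d=h] σ[g<7](U))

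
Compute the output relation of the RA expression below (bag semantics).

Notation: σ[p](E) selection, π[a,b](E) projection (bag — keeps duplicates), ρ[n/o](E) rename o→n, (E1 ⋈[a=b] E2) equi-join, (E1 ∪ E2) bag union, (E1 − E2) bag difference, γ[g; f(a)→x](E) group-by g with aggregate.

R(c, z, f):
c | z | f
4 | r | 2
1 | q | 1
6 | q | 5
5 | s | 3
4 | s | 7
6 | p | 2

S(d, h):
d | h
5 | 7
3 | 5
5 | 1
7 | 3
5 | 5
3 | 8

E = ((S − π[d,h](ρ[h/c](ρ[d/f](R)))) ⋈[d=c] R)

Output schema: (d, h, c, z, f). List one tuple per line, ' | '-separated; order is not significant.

Per-node cardinality:
  S → 6
  R → 6
  ρ[d/f](R) → 6
  ρ[h/c](ρ[d/f](R)) → 6
  π[d,h](ρ[h/c](ρ[d/f](R))) → 6
  (S − π[d,h](ρ[h/c](ρ[d/f](R)))) → 5
  R → 6
  ((S − π[d,h](ρ[h/c](ρ[d/f](R)))) ⋈[d=c] R) → 3

== RESULT ==
d | h | c | z | f
5 | 1 | 5 | s | 3
5 | 5 | 5 | s | 3
5 | 7 | 5 | s | 3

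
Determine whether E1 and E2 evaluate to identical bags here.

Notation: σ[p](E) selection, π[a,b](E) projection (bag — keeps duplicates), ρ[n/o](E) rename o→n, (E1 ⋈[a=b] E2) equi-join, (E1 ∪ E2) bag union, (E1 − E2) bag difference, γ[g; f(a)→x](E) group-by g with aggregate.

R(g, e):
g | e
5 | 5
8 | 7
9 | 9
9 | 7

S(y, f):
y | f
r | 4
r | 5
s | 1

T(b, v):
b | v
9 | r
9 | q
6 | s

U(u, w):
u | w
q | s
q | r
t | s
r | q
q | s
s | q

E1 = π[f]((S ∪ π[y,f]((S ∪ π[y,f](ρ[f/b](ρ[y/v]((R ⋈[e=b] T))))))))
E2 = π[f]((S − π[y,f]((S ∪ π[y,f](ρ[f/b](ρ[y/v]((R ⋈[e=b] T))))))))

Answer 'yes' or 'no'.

E1 per-node cardinality:
  S → 3
  S → 3
  R → 4
  T → 3
  (R ⋈[e=b] T) → 2
  ρ[y/v]((R ⋈[e=b] T)) → 2
  ρ[f/b](ρ[y/v]((R ⋈[e=b] T))) → 2
  π[y,f](ρ[f/b](ρ[y/v]((R ⋈[e=b] T)))) → 2
  (S ∪ π[y,f](ρ[f/b](ρ[y/v]((R ⋈[e=b] T))))) → 5
  π[y,f]((S ∪ π[y,f](ρ[f/b](ρ[y/v]((R ⋈[e=b] T)))))) → 5
  (S ∪ π[y,f]((S ∪ π[y,f](ρ[f/b](ρ[y/v]((R ⋈[e=b] T))))))) → 8
  π[f]((S ∪ π[y,f]((S ∪ π[y,f](ρ[f/b](ρ[y/v]((R ⋈[e=b] T)))))))) → 8
E2 per-node cardinality:
  S → 3
  S → 3
  R → 4
  T → 3
  (R ⋈[e=b] T) → 2
  ρ[y/v]((R ⋈[e=b] T)) → 2
  ρ[f/b](ρ[y/v]((R ⋈[e=b] T))) → 2
  π[y,f](ρ[f/b](ρ[y/v]((R ⋈[e=b] T)))) → 2
  (S ∪ π[y,f](ρ[f/b](ρ[y/v]((R ⋈[e=b] T))))) → 5
  π[y,f]((S ∪ π[y,f](ρ[f/b](ρ[y/v]((R ⋈[e=b] T)))))) → 5
  (S − π[y,f]((S ∪ π[y,f](ρ[f/b](ρ[y/v]((R ⋈[e=b] T))))))) → 0
  π[f]((S − π[y,f]((S ∪ π[y,f](ρ[f/b](ρ[y/v]((R ⋈[e=b] T)))))))) → 0

E1 result:
f
1
1
4
4
5
5
9
9
E2 result:
f
(0 rows)
Witness: (1,) appears 2× in E1 but 0× in E2.

no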